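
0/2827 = 0  =  0.00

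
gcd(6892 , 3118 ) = 2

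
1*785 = 785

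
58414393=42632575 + 15781818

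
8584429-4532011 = 4052418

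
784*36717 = 28786128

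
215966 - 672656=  - 456690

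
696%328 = 40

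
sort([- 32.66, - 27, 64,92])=[ - 32.66, - 27,64,  92] 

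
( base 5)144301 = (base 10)6201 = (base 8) 14071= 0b1100000111001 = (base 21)E16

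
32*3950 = 126400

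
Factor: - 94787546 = -2^1*7^1*17^1*398267^1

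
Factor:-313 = -313^1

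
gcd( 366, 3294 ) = 366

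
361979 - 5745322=-5383343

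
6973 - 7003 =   -  30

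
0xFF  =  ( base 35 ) 7a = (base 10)255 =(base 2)11111111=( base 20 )CF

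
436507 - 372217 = 64290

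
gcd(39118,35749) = 1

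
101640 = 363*280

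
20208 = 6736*3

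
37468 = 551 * 68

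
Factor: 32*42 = 2^6*3^1*7^1 = 1344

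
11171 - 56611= - 45440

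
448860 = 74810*6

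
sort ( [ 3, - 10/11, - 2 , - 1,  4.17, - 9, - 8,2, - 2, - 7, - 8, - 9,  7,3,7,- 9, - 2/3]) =[ - 9, - 9, - 9, - 8,-8, - 7 , - 2,-2, - 1, - 10/11, - 2/3,2,3,3,  4.17, 7, 7 ]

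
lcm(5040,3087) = 246960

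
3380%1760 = 1620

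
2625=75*35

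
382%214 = 168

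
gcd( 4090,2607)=1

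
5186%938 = 496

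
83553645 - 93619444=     -  10065799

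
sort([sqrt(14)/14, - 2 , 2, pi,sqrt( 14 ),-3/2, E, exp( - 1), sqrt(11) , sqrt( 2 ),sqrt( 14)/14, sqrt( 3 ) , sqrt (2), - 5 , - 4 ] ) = [ - 5 , - 4, - 2, - 3/2, sqrt( 14) /14, sqrt( 14 )/14, exp ( - 1), sqrt( 2), sqrt( 2 ),sqrt( 3 ),2, E , pi,sqrt(11) , sqrt( 14 )]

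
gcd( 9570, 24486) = 66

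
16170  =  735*22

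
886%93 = 49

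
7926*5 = 39630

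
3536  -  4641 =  - 1105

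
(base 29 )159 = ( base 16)3e3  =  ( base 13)5B7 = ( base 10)995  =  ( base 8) 1743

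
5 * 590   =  2950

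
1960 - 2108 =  - 148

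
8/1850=4/925 = 0.00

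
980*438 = 429240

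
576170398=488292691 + 87877707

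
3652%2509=1143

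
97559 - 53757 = 43802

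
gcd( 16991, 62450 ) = 1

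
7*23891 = 167237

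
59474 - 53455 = 6019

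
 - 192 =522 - 714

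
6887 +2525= 9412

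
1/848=1/848 = 0.00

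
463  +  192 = 655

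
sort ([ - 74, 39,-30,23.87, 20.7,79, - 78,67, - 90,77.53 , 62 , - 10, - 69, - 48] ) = [ - 90, - 78 , - 74, - 69,-48, - 30, - 10 , 20.7, 23.87,39,62,67 , 77.53, 79]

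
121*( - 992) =-120032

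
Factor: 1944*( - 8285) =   -  2^3 * 3^5*  5^1* 1657^1 =-  16106040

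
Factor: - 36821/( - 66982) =2^(  -  1)*107^( -1)*313^( - 1 )*36821^1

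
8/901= 8/901 = 0.01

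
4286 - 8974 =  - 4688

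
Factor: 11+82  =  3^1*31^1 =93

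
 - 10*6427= -64270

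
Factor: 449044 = 2^2*112261^1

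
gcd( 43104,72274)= 2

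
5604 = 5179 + 425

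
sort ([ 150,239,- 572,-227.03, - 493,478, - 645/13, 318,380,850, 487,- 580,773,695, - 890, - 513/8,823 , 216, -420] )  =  [ - 890, - 580, - 572, - 493, - 420,-227.03,- 513/8 , - 645/13,150,216, 239,318,380,478,487, 695,773, 823,850]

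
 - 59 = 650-709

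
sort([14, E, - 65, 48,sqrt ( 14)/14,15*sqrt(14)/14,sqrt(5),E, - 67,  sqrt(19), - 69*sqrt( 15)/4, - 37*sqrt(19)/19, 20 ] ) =[ - 67, -69*sqrt ( 15)/4, - 65,-37*sqrt( 19)/19, sqrt(14)/14,sqrt( 5 ), E,  E, 15*sqrt(14) /14 , sqrt( 19), 14 , 20,48]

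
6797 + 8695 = 15492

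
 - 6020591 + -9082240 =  - 15102831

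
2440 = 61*40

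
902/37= 902/37=24.38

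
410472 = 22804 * 18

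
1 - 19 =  - 18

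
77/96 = 77/96 = 0.80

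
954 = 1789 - 835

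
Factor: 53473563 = 3^2*11^1  *13^1*41549^1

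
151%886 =151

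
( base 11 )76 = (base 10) 83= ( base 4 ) 1103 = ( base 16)53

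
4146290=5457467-1311177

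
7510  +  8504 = 16014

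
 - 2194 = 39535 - 41729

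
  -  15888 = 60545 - 76433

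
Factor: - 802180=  - 2^2*5^1*19^1 *2111^1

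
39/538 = 39/538 = 0.07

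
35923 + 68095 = 104018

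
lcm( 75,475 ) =1425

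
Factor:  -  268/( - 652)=67/163 = 67^1*163^( - 1) 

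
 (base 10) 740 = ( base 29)pf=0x2E4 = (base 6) 3232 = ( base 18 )252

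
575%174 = 53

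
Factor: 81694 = 2^1 * 40847^1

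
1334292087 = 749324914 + 584967173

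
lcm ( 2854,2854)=2854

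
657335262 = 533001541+124333721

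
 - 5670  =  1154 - 6824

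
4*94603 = 378412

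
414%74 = 44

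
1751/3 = 583+2/3  =  583.67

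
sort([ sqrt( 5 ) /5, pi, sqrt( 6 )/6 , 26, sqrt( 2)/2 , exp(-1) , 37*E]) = [exp(-1), sqrt( 6)/6,sqrt( 5)/5, sqrt( 2)/2, pi,26, 37 * E]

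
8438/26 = 4219/13 = 324.54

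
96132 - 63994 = 32138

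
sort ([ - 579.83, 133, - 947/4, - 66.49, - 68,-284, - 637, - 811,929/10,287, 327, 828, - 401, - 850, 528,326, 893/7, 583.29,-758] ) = [ - 850  , - 811,  -  758, - 637, -579.83, - 401 , - 284,-947/4, - 68, - 66.49, 929/10, 893/7, 133,287, 326, 327,528,  583.29, 828]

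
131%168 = 131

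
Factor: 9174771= 3^2  *  613^1*1663^1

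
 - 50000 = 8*(-6250)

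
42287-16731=25556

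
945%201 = 141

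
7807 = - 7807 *( - 1)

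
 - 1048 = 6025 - 7073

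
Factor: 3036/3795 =2^2*5^(  -  1 )=4/5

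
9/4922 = 9/4922 = 0.00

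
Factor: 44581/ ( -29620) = -2^(-2 )*5^(-1)  *  109^1*409^1*1481^ ( - 1) 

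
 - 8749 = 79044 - 87793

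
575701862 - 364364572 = 211337290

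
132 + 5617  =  5749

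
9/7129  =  9/7129 = 0.00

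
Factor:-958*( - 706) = 2^2*353^1*479^1 = 676348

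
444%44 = 4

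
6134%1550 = 1484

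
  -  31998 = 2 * (-15999)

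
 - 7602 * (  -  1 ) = 7602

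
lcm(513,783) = 14877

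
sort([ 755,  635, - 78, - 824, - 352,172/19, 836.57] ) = [- 824 , - 352, - 78, 172/19 , 635,755,836.57]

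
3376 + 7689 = 11065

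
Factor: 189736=2^3*37^1*641^1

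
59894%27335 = 5224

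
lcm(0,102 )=0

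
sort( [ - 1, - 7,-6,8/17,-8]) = [-8 , - 7,-6 , - 1, 8/17 ] 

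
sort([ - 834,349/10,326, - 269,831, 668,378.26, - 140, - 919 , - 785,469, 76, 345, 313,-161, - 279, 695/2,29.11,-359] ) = [ - 919, - 834, - 785 , - 359 , - 279,-269,  -  161, - 140,29.11, 349/10,76, 313, 326, 345, 695/2 , 378.26, 469, 668,831]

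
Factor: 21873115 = 5^1*11^1*23^1*17291^1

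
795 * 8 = 6360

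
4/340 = 1/85   =  0.01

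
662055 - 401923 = 260132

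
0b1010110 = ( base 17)51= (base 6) 222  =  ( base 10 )86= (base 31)2O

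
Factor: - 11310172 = -2^2 * 137^1*20639^1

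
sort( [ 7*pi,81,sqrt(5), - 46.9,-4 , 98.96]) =[ - 46.9, - 4,sqrt(5),7*pi,81, 98.96 ]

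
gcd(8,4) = 4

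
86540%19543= 8368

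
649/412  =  649/412 = 1.58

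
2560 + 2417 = 4977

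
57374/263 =57374/263 = 218.15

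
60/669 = 20/223 = 0.09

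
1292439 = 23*56193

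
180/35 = 5 + 1/7 = 5.14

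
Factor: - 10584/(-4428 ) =2^1*7^2 * 41^( - 1 ) = 98/41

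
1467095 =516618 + 950477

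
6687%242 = 153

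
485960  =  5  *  97192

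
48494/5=48494/5= 9698.80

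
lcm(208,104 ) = 208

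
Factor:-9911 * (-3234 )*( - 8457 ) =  - 2^1*3^2*7^2 * 11^2*17^1*53^1*2819^1 = - 271065235518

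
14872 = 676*22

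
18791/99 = 18791/99 = 189.81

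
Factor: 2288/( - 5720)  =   - 2^1*5^( - 1) = - 2/5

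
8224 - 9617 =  - 1393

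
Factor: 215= 5^1*43^1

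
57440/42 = 1367  +  13/21 = 1367.62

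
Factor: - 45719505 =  - 3^3*5^1* 13^1*109^1*239^1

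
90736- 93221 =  - 2485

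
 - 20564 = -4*5141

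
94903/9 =10544 + 7/9 = 10544.78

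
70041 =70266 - 225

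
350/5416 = 175/2708 = 0.06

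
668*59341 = 39639788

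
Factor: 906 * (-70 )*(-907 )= 2^2*3^1*5^1*7^1*151^1 * 907^1 = 57521940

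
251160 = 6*41860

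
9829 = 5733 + 4096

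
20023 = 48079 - 28056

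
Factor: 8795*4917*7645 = 3^1*5^2*11^2 * 139^1 *149^1*1759^1 = 330608139675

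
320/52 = 6 + 2/13 = 6.15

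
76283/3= 25427 + 2/3  =  25427.67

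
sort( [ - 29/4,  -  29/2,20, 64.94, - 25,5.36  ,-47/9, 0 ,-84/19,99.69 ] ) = [ - 25, - 29/2 , - 29/4,  -  47/9, - 84/19,  0,5.36, 20,64.94,99.69 ]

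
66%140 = 66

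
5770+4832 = 10602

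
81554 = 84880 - 3326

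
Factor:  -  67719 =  - 3^1 * 22573^1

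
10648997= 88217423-77568426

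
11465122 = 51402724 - 39937602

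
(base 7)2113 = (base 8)1351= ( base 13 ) 454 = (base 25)14K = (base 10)745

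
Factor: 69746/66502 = 43/41 = 41^( - 1 )*43^1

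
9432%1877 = 47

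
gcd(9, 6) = 3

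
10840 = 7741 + 3099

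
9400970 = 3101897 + 6299073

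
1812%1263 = 549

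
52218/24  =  2175+3/4 = 2175.75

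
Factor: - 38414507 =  - 409^1*93923^1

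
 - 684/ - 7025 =684/7025 = 0.10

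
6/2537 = 6/2537 = 0.00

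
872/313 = 872/313 = 2.79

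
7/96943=1/13849 = 0.00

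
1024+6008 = 7032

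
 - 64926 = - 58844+  -  6082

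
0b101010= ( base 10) 42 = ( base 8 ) 52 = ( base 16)2a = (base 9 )46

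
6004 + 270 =6274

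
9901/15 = 9901/15 = 660.07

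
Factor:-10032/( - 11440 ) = 3^1* 5^( - 1 ) *13^( - 1)*19^1 =57/65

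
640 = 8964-8324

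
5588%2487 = 614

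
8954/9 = 8954/9 = 994.89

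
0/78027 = 0 = 0.00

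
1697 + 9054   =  10751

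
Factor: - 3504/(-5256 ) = 2^1  *  3^( - 1) = 2/3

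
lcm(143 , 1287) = 1287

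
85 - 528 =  - 443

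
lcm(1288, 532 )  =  24472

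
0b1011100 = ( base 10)92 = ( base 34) 2o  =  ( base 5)332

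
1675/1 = 1675=1675.00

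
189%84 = 21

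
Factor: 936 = 2^3*3^2 * 13^1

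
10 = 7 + 3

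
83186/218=381 + 64/109 = 381.59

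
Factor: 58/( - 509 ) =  - 2^1*29^1*509^( - 1)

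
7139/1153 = 7139/1153 =6.19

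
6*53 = 318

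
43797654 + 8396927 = 52194581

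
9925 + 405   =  10330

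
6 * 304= 1824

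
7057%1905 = 1342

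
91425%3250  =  425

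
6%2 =0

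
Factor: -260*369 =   -  95940 = - 2^2*3^2*5^1 *13^1*41^1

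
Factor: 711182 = 2^1*355591^1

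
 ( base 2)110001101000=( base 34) 2pe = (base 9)4318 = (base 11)2428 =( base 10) 3176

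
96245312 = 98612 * 976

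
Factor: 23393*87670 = 2050864310= 2^1*5^1* 11^1*149^1*157^1*797^1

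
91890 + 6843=98733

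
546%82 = 54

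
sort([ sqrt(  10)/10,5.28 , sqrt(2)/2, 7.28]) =[sqrt( 10 )/10 , sqrt(2 ) /2 , 5.28,7.28 ]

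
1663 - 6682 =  - 5019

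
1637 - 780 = 857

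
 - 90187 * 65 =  - 5862155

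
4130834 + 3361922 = 7492756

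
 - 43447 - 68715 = -112162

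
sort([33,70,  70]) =[ 33,70, 70 ] 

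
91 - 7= 84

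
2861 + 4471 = 7332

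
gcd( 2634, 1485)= 3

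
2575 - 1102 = 1473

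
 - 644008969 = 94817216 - 738826185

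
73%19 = 16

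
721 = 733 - 12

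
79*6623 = 523217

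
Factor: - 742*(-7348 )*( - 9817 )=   -2^3 * 7^1 * 11^1*53^1*167^1*9817^1 = - 53524404472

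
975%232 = 47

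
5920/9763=5920/9763 =0.61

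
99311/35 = 99311/35 = 2837.46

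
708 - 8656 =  - 7948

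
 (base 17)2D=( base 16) 2f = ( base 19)29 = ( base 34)1D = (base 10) 47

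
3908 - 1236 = 2672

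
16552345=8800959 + 7751386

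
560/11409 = 560/11409 =0.05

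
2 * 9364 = 18728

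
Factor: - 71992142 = -2^1* 227^1 * 158573^1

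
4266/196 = 21 + 75/98 = 21.77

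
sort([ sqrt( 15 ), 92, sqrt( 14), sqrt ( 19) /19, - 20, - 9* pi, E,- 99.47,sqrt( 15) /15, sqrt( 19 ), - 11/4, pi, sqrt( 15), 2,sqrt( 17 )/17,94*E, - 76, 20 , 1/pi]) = [ - 99.47, - 76 ,-9*pi , - 20, - 11/4, sqrt( 19)/19 , sqrt( 17)/17,sqrt( 15) /15, 1/pi, 2, E, pi,  sqrt( 14 ), sqrt (15),  sqrt( 15 ),sqrt( 19),  20, 92, 94*E]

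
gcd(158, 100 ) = 2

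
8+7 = 15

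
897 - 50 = 847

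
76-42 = 34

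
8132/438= 18 + 124/219= 18.57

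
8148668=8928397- 779729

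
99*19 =1881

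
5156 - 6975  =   - 1819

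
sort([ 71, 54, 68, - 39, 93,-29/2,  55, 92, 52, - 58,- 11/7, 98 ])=[ - 58,- 39,-29/2, -11/7, 52,54,55,  68, 71, 92,93, 98] 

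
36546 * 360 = 13156560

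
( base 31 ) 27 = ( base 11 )63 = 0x45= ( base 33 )23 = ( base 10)69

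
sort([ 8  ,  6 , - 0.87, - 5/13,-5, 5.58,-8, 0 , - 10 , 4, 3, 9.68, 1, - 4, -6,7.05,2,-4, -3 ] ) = [ - 10,- 8 ,-6 ,-5, - 4, - 4 ,-3,-0.87, - 5/13,0, 1, 2,  3,4,5.58, 6,7.05, 8,9.68]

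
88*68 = 5984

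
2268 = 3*756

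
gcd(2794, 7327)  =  1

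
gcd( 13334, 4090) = 2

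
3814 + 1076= 4890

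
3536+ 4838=8374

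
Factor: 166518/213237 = 2^1*11^1*19^(-1 )*29^1*43^( - 1)=638/817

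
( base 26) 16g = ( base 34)ow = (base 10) 848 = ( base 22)1gc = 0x350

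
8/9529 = 8/9529 = 0.00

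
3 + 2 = 5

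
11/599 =11/599 = 0.02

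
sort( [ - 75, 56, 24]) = [ - 75,  24 , 56 ] 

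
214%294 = 214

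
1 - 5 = -4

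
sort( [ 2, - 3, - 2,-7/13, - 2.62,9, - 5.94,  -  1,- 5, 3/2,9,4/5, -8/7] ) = [ - 5.94, - 5,- 3, - 2.62, -2 , -8/7, - 1 ,-7/13 , 4/5,3/2,  2,9,9 ] 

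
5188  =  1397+3791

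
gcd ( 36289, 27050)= 1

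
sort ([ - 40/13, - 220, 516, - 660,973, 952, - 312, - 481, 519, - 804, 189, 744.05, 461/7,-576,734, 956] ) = [ - 804,  -  660,  -  576 , - 481,-312,  -  220,  -  40/13, 461/7, 189,516, 519,734, 744.05,952,956, 973]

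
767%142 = 57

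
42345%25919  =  16426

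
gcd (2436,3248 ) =812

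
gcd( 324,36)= 36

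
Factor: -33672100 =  - 2^2*5^2*7^1 * 11^1*4373^1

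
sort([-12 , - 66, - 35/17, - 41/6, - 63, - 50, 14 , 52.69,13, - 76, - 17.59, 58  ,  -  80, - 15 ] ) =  [ - 80, -76, - 66, - 63, - 50, - 17.59,  -  15, - 12, - 41/6, - 35/17,13, 14, 52.69, 58]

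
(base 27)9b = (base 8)376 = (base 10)254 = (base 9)312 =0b11111110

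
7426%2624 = 2178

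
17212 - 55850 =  - 38638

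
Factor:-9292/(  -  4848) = 23/12 =2^( - 2)*3^ ( - 1)*23^1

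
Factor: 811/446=2^( - 1 )*223^( - 1) * 811^1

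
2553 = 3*851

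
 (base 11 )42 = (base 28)1I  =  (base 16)2e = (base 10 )46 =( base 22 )22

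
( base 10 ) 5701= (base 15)1A51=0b1011001000101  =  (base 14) 2113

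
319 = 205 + 114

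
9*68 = 612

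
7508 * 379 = 2845532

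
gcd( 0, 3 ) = 3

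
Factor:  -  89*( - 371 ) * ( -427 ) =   -  7^2 * 53^1*61^1*89^1 = - 14099113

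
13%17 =13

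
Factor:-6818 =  - 2^1*7^1*487^1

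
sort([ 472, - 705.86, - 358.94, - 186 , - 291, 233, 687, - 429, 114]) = [ - 705.86,  -  429, - 358.94, -291, - 186, 114, 233, 472,687 ] 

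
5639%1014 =569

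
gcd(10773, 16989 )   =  21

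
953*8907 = 8488371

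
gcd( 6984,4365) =873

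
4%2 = 0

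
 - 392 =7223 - 7615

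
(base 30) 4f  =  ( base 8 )207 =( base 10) 135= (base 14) 99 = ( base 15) 90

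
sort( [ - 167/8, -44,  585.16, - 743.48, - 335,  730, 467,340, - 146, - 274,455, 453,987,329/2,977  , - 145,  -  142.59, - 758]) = [ - 758, - 743.48, - 335, - 274,-146, - 145, - 142.59,-44, - 167/8, 329/2, 340,453,455,467,585.16,730, 977,987]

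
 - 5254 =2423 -7677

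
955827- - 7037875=7993702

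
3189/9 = 1063/3 = 354.33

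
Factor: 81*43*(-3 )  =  - 10449 =- 3^5* 43^1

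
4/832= 1/208=0.00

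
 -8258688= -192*43014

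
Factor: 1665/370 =2^( - 1 )*3^2 = 9/2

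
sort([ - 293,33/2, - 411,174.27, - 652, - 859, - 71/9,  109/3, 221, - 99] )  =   [ - 859, - 652, - 411, - 293, - 99, - 71/9,33/2,  109/3,174.27,221 ] 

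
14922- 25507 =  - 10585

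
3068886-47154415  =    -  44085529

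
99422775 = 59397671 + 40025104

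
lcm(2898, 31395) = 188370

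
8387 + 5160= 13547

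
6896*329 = 2268784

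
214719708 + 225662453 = 440382161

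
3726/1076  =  1863/538 = 3.46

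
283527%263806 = 19721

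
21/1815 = 7/605 = 0.01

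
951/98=951/98 = 9.70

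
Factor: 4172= 2^2*7^1*149^1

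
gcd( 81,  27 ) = 27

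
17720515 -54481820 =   -  36761305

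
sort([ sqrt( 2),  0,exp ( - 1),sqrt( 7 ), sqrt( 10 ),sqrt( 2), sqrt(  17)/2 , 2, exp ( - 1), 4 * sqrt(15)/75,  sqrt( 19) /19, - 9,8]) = [ - 9, 0, 4*sqrt( 15)/75, sqrt(19)/19,exp(-1 ),exp(-1),  sqrt(2), sqrt( 2),2, sqrt( 17)/2,sqrt(7), sqrt( 10 ),8]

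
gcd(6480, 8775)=135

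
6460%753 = 436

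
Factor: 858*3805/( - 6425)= - 2^1*3^1*5^( - 1 )* 11^1*13^1*257^( - 1 )*761^1 = - 652938/1285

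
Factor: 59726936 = 2^3*7465867^1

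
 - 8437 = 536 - 8973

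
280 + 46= 326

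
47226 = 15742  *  3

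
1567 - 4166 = - 2599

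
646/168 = 323/84=   3.85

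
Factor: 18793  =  18793^1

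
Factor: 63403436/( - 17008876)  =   - 19^( - 2)*2801^1*5659^1*11779^( - 1) = - 15850859/4252219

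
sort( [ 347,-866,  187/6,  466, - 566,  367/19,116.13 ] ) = [-866,-566,367/19, 187/6,116.13, 347,  466 ]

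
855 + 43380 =44235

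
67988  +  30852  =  98840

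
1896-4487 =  - 2591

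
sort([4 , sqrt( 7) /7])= [ sqrt( 7 )/7 , 4] 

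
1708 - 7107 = - 5399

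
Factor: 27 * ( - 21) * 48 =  - 2^4*3^5 * 7^1 = -27216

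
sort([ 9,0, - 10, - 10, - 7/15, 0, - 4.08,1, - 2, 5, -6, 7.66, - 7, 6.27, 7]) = [ - 10,-10, - 7,-6,-4.08, -2 ,-7/15,0, 0,1,5,6.27,7, 7.66, 9] 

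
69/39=1 + 10/13  =  1.77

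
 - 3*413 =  - 1239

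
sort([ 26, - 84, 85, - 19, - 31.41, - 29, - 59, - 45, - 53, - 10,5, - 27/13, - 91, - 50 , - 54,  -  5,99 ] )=[ - 91,-84 , - 59, - 54 , - 53, - 50, - 45, - 31.41, - 29, - 19,  -  10,  -  5, - 27/13,5, 26, 85,99]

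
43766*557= 24377662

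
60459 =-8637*( - 7 ) 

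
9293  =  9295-2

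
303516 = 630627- 327111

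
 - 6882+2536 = -4346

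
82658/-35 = -82658/35 = - 2361.66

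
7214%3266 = 682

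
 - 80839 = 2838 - 83677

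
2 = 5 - 3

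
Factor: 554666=2^1*7^1*39619^1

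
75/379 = 75/379 = 0.20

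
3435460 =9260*371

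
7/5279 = 7/5279 = 0.00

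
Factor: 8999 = 8999^1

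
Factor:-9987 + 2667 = - 2^3*3^1*5^1 *61^1 = - 7320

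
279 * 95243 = 26572797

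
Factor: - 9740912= - 2^4 * 419^1*1453^1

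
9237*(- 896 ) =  - 8276352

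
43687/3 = 43687/3= 14562.33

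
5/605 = 1/121 = 0.01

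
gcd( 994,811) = 1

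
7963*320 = 2548160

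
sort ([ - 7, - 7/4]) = [ - 7, - 7/4]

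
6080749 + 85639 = 6166388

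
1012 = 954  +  58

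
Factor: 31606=2^1 * 15803^1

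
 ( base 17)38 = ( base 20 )2j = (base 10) 59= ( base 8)73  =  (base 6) 135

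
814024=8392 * 97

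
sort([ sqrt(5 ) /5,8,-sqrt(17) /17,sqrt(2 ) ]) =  [-sqrt(17)/17, sqrt( 5 ) /5,sqrt(2),8]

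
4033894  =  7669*526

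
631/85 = 7 +36/85 = 7.42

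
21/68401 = 21/68401 =0.00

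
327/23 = 14 + 5/23 = 14.22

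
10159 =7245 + 2914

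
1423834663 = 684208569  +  739626094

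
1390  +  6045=7435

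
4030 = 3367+663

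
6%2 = 0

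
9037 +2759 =11796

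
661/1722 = 661/1722 = 0.38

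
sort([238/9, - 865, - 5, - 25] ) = [  -  865, - 25, - 5,238/9 ]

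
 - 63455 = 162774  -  226229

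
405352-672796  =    -  267444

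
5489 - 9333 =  - 3844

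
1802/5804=901/2902 = 0.31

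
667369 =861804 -194435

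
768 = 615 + 153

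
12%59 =12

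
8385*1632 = 13684320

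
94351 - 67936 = 26415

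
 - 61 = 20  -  81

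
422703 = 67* 6309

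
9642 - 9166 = 476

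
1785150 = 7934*225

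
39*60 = 2340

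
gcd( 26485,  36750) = 5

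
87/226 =87/226 = 0.38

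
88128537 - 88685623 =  - 557086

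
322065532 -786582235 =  - 464516703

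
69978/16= 34989/8 = 4373.62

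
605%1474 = 605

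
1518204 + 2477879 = 3996083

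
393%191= 11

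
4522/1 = 4522 = 4522.00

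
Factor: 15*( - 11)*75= -3^2*5^3*11^1 = - 12375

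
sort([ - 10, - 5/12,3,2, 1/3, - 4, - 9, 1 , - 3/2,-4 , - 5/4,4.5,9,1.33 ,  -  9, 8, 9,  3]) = [ - 10, - 9 ,- 9,  -  4, - 4,-3/2,  -  5/4, - 5/12,  1/3, 1, 1.33 , 2,3,  3,4.5,  8,9,9] 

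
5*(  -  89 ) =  - 445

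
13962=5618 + 8344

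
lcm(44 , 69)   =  3036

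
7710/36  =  214 + 1/6 = 214.17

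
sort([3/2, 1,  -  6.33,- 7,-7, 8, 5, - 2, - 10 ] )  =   [  -  10 ,-7,-7 ,-6.33, -2, 1, 3/2, 5,8 ]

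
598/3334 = 299/1667=0.18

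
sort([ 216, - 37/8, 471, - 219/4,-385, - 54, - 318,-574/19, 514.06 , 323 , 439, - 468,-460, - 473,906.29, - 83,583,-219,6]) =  [ - 473, - 468,-460, - 385, - 318, - 219, - 83  , - 219/4, - 54, - 574/19,-37/8, 6,216,323,439,471,514.06,583,906.29]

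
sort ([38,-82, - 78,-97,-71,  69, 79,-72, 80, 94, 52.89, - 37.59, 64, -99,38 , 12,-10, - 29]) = [  -  99,-97, - 82,  -  78, - 72, - 71, - 37.59,-29,-10, 12, 38,  38, 52.89,64,69, 79,80,  94 ]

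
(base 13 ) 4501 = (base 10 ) 9634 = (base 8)22642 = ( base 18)1BD4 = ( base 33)8RV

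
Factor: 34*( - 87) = - 2958 = -2^1*3^1*17^1 * 29^1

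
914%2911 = 914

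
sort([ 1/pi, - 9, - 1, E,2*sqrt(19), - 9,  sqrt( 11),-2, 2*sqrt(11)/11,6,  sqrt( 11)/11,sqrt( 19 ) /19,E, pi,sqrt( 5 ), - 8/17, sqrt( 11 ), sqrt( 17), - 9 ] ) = [ - 9,  -  9, - 9, - 2, - 1, - 8/17,  sqrt( 19)/19,sqrt(11) /11,  1/pi,2*sqrt( 11) /11,sqrt( 5 ) , E,  E,pi,sqrt( 11 ),sqrt(11), sqrt(17),6,  2 * sqrt( 19) ]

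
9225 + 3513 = 12738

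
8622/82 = 4311/41= 105.15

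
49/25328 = 49/25328 =0.00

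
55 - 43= 12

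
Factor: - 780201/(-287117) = 3^2*86689^1*287117^ (  -  1 ) 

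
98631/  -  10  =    -  98631/10  =  - 9863.10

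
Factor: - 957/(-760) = 2^( - 3)*3^1 * 5^( -1 )*11^1*19^( - 1)*29^1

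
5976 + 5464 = 11440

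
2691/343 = 7 + 290/343 = 7.85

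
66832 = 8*8354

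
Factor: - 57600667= - 71^1* 811277^1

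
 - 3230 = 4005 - 7235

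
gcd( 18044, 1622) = 2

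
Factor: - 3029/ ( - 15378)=13/66=2^( - 1)*3^ ( -1)*11^( - 1)*13^1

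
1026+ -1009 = 17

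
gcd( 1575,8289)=9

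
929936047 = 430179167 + 499756880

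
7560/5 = 1512  =  1512.00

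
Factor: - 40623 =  -3^1*11^1*1231^1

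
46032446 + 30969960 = 77002406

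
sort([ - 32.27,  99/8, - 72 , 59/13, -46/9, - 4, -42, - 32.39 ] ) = [ - 72 ,  -  42, - 32.39, - 32.27, - 46/9 , - 4 , 59/13, 99/8] 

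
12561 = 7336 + 5225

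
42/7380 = 7/1230 = 0.01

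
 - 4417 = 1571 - 5988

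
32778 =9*3642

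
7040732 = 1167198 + 5873534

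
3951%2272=1679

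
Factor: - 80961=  - 3^1*26987^1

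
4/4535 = 4/4535 = 0.00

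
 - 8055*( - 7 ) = 56385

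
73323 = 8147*9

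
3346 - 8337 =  - 4991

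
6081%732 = 225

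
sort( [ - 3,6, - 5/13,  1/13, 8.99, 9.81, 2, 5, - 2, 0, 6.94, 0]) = [ - 3, - 2, - 5/13, 0, 0, 1/13,  2 , 5,6, 6.94, 8.99, 9.81] 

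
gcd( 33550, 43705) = 5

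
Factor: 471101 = 471101^1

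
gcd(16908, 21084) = 12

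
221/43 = 221/43 = 5.14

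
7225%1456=1401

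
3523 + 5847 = 9370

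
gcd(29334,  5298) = 6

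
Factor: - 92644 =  - 2^2*19^1*23^1*53^1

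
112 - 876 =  - 764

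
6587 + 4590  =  11177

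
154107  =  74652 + 79455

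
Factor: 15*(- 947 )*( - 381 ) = 3^2 * 5^1*127^1*947^1 = 5412105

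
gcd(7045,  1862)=1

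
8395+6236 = 14631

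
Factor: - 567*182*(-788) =2^3*3^4*7^2 * 13^1*197^1 = 81316872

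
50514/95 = 531 +69/95 = 531.73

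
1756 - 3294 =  - 1538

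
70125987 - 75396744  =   - 5270757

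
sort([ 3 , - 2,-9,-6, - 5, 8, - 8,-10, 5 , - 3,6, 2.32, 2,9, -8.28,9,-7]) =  [ - 10 , - 9 ,-8.28, - 8, - 7,  -  6,-5, - 3, - 2,2, 2.32,3, 5, 6,8, 9,9] 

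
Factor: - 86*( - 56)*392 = 2^7*7^3 *43^1 = 1887872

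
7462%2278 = 628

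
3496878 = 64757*54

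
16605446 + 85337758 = 101943204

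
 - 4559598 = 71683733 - 76243331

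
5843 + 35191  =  41034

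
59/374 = 59/374 = 0.16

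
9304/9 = 9304/9 = 1033.78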